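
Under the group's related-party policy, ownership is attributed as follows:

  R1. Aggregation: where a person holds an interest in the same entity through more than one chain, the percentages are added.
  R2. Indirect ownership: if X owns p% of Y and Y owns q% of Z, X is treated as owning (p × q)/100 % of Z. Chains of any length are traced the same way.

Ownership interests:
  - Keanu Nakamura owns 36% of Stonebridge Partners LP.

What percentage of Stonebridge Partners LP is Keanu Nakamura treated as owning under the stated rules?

36%

Direct interest in Stonebridge Partners LP: 36%.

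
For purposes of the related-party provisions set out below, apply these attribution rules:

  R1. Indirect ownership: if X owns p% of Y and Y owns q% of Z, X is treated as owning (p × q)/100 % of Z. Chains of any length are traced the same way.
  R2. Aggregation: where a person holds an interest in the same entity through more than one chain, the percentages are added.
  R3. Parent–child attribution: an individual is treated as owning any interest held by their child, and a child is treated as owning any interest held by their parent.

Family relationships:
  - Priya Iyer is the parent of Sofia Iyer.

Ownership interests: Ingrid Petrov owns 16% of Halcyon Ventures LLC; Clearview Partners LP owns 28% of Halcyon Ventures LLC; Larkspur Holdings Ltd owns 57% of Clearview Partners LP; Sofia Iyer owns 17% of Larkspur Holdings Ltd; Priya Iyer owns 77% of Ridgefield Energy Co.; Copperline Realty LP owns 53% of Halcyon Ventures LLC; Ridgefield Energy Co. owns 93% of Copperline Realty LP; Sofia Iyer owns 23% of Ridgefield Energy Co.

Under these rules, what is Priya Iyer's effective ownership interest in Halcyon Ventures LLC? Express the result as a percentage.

By parent–child attribution (R3), Priya Iyer is treated as also owning Sofia Iyer's interest in Ridgefield Energy Co, giving 77% + 23% = 100%.
By parent–child attribution (R3), Priya Iyer is treated as owning Sofia Iyer's 17% interest in Larkspur Holdings Ltd.
Chain via Ridgefield Energy Co. → Copperline Realty LP (R1): 100% × 93% × 53% = 49.29% of Halcyon Ventures LLC.
Chain via Larkspur Holdings Ltd → Clearview Partners LP (R1): 17% × 57% × 28% = 2.7132% of Halcyon Ventures LLC.
Aggregating (R2): 49.29% + 2.7132% = 52.0032%.

52.0032%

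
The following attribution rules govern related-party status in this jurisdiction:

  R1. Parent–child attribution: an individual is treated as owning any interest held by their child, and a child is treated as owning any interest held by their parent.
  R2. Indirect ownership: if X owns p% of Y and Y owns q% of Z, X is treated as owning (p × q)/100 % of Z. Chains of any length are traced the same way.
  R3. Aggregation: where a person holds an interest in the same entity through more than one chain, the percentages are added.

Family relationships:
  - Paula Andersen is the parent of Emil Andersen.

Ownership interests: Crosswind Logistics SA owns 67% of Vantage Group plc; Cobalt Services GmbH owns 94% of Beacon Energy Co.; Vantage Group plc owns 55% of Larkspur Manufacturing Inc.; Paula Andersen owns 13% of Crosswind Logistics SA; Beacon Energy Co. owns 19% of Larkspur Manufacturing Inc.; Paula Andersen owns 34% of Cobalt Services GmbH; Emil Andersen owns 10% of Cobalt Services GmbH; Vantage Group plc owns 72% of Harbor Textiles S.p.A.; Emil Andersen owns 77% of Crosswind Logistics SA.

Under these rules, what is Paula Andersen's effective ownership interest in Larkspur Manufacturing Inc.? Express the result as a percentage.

By parent–child attribution (R1), Paula Andersen is treated as also owning Emil Andersen's interest in Cobalt Services GmbH, giving 34% + 10% = 44%.
By parent–child attribution (R1), Paula Andersen is treated as also owning Emil Andersen's interest in Crosswind Logistics SA, giving 13% + 77% = 90%.
Chain via Cobalt Services GmbH → Beacon Energy Co. (R2): 44% × 94% × 19% = 7.8584% of Larkspur Manufacturing Inc.
Chain via Crosswind Logistics SA → Vantage Group plc (R2): 90% × 67% × 55% = 33.165% of Larkspur Manufacturing Inc.
Aggregating (R3): 7.8584% + 33.165% = 41.0234%.

41.0234%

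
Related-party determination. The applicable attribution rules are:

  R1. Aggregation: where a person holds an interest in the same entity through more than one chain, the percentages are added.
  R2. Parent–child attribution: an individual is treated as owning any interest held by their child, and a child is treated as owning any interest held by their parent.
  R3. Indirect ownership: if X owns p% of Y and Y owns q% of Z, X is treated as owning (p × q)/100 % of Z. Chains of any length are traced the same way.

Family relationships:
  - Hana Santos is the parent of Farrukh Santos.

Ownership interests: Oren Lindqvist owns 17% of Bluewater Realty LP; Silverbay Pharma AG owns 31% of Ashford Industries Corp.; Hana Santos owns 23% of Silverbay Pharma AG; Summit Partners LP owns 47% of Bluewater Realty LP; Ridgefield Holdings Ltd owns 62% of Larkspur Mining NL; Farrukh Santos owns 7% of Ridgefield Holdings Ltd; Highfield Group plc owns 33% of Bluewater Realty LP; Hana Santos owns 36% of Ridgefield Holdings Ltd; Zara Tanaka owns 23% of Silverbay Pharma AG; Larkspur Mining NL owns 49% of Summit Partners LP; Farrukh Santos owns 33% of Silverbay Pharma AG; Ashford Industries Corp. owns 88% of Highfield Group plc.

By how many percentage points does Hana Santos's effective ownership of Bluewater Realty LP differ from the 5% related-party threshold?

By parent–child attribution (R2), Hana Santos is treated as also owning Farrukh Santos's interest in Silverbay Pharma AG, giving 23% + 33% = 56%.
By parent–child attribution (R2), Hana Santos is treated as also owning Farrukh Santos's interest in Ridgefield Holdings Ltd, giving 36% + 7% = 43%.
Chain via Silverbay Pharma AG → Ashford Industries Corp. → Highfield Group plc (R3): 56% × 31% × 88% × 33% = 5.041344% of Bluewater Realty LP.
Chain via Ridgefield Holdings Ltd → Larkspur Mining NL → Summit Partners LP (R3): 43% × 62% × 49% × 47% = 6.139798% of Bluewater Realty LP.
Aggregating (R1): 5.041344% + 6.139798% = 11.181142%.
11.181142% exceeds the 5% threshold by 6.181142 percentage points.

6.181142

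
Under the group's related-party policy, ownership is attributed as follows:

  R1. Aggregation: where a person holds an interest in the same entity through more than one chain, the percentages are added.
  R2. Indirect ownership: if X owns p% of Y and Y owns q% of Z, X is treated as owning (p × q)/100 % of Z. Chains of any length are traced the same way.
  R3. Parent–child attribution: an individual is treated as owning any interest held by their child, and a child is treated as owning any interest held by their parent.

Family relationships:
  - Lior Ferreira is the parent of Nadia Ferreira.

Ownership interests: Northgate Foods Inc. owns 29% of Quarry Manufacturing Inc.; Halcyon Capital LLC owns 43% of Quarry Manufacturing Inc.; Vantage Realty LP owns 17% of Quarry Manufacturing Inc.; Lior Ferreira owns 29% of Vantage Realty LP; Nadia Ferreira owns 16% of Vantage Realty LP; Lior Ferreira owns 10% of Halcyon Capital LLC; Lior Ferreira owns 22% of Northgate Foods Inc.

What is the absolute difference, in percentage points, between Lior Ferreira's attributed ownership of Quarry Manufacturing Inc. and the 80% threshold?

By parent–child attribution (R3), Lior Ferreira is treated as also owning Nadia Ferreira's interest in Vantage Realty LP, giving 29% + 16% = 45%.
Chain via Halcyon Capital LLC (R2): 10% × 43% = 4.3% of Quarry Manufacturing Inc.
Chain via Northgate Foods Inc. (R2): 22% × 29% = 6.38% of Quarry Manufacturing Inc.
Chain via Vantage Realty LP (R2): 45% × 17% = 7.65% of Quarry Manufacturing Inc.
Aggregating (R1): 4.3% + 6.38% + 7.65% = 18.33%.
18.33% falls short of the 80% threshold by 61.67 percentage points.

61.67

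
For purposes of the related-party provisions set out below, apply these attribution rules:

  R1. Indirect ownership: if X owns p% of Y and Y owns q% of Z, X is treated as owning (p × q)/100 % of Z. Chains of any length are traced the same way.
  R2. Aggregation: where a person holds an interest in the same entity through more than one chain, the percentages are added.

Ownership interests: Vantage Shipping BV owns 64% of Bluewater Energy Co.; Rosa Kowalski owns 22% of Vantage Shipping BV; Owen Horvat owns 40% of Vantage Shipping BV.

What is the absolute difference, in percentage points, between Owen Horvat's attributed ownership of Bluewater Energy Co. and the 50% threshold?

24.4

Chain via Vantage Shipping BV (R1): 40% × 64% = 25.6% of Bluewater Energy Co.
25.6% falls short of the 50% threshold by 24.4 percentage points.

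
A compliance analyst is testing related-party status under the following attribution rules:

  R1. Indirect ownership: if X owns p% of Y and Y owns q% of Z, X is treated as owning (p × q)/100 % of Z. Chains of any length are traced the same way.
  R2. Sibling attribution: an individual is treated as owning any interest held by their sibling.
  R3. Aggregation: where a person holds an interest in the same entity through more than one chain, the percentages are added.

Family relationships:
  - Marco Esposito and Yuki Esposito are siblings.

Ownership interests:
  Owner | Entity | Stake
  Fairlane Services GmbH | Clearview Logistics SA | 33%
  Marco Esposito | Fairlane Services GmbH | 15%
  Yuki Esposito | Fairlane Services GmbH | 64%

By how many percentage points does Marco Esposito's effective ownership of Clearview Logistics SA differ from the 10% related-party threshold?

16.07

By sibling attribution (R2), Marco Esposito is treated as also owning Yuki Esposito's interest in Fairlane Services GmbH, giving 15% + 64% = 79%.
Chain via Fairlane Services GmbH (R1): 79% × 33% = 26.07% of Clearview Logistics SA.
26.07% exceeds the 10% threshold by 16.07 percentage points.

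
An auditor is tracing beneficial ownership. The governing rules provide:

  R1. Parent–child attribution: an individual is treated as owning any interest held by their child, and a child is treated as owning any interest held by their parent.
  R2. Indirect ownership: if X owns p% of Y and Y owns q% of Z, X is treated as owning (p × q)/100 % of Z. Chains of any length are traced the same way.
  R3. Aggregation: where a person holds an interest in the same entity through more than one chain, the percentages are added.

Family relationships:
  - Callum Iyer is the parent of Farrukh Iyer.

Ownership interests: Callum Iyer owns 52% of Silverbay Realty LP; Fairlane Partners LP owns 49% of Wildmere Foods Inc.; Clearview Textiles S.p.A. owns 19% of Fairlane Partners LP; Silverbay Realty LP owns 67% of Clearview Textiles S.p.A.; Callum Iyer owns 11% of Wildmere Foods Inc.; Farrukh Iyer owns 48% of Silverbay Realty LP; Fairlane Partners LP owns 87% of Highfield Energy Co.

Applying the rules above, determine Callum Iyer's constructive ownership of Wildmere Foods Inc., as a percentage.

17.2377%

By parent–child attribution (R1), Callum Iyer is treated as also owning Farrukh Iyer's interest in Silverbay Realty LP, giving 52% + 48% = 100%.
Chain via Silverbay Realty LP → Clearview Textiles S.p.A. → Fairlane Partners LP (R2): 100% × 67% × 19% × 49% = 6.2377% of Wildmere Foods Inc.
Direct interest in Wildmere Foods Inc: 11%.
Aggregating (R3): 6.2377% + 11% = 17.2377%.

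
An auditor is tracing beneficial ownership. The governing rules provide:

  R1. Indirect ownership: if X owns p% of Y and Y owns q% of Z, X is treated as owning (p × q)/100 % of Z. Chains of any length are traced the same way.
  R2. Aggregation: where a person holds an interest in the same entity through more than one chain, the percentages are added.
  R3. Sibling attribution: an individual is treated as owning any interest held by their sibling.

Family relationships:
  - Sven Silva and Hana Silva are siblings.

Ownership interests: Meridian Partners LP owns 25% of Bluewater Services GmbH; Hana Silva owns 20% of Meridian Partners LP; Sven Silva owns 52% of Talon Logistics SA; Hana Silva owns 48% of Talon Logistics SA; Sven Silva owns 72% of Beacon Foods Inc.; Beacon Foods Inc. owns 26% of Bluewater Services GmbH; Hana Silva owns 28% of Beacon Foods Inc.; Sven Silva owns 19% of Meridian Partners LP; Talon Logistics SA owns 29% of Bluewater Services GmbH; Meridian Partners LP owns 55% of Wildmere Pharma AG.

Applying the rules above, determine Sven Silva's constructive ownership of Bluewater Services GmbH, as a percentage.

By sibling attribution (R3), Sven Silva is treated as also owning Hana Silva's interest in Talon Logistics SA, giving 52% + 48% = 100%.
By sibling attribution (R3), Sven Silva is treated as also owning Hana Silva's interest in Beacon Foods Inc, giving 72% + 28% = 100%.
By sibling attribution (R3), Sven Silva is treated as also owning Hana Silva's interest in Meridian Partners LP, giving 19% + 20% = 39%.
Chain via Talon Logistics SA (R1): 100% × 29% = 29% of Bluewater Services GmbH.
Chain via Beacon Foods Inc. (R1): 100% × 26% = 26% of Bluewater Services GmbH.
Chain via Meridian Partners LP (R1): 39% × 25% = 9.75% of Bluewater Services GmbH.
Aggregating (R2): 29% + 26% + 9.75% = 64.75%.

64.75%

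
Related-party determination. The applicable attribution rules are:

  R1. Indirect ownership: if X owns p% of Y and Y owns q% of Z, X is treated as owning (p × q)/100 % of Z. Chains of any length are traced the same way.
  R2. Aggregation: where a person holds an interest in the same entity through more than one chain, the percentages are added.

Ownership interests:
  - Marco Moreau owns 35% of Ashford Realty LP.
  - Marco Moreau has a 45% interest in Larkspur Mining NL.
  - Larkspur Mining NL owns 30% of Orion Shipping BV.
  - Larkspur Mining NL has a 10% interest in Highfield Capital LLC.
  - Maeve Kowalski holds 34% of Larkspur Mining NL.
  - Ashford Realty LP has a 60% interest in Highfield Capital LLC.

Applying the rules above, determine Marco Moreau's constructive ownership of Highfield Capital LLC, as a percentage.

Chain via Larkspur Mining NL (R1): 45% × 10% = 4.5% of Highfield Capital LLC.
Chain via Ashford Realty LP (R1): 35% × 60% = 21% of Highfield Capital LLC.
Aggregating (R2): 4.5% + 21% = 25.5%.

25.5%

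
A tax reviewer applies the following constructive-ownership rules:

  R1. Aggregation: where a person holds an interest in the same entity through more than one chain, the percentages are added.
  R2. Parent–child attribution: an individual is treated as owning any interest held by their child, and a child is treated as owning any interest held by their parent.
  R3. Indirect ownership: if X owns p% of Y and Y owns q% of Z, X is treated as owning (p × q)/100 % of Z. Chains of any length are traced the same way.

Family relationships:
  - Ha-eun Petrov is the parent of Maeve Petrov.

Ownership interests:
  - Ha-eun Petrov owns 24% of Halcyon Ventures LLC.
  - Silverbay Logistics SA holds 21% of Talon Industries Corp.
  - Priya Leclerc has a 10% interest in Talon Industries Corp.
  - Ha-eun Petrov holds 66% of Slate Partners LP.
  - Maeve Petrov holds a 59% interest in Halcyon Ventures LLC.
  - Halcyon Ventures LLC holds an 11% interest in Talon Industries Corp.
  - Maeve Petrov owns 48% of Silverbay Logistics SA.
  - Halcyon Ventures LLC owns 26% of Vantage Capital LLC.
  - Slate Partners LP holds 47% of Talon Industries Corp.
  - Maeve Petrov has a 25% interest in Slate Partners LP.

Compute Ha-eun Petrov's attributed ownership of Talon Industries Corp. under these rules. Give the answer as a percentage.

61.98%

By parent–child attribution (R2), Ha-eun Petrov is treated as also owning Maeve Petrov's interest in Halcyon Ventures LLC, giving 24% + 59% = 83%.
By parent–child attribution (R2), Ha-eun Petrov is treated as also owning Maeve Petrov's interest in Slate Partners LP, giving 66% + 25% = 91%.
By parent–child attribution (R2), Ha-eun Petrov is treated as owning Maeve Petrov's 48% interest in Silverbay Logistics SA.
Chain via Halcyon Ventures LLC (R3): 83% × 11% = 9.13% of Talon Industries Corp.
Chain via Slate Partners LP (R3): 91% × 47% = 42.77% of Talon Industries Corp.
Chain via Silverbay Logistics SA (R3): 48% × 21% = 10.08% of Talon Industries Corp.
Aggregating (R1): 9.13% + 42.77% + 10.08% = 61.98%.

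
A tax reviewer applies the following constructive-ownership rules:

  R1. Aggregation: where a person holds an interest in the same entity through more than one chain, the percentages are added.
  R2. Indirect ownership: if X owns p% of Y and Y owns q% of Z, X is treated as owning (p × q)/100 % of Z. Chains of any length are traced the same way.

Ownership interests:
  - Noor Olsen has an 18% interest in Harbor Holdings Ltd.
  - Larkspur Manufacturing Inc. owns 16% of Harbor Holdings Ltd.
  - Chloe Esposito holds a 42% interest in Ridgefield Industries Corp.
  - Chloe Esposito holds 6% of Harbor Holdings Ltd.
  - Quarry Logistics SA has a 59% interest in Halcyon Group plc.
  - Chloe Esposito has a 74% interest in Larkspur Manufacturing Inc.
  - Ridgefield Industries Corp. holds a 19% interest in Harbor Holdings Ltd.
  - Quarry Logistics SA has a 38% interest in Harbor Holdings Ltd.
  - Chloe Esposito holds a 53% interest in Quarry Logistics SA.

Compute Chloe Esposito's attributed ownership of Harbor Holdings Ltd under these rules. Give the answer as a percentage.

Chain via Larkspur Manufacturing Inc. (R2): 74% × 16% = 11.84% of Harbor Holdings Ltd.
Chain via Ridgefield Industries Corp. (R2): 42% × 19% = 7.98% of Harbor Holdings Ltd.
Chain via Quarry Logistics SA (R2): 53% × 38% = 20.14% of Harbor Holdings Ltd.
Direct interest in Harbor Holdings Ltd: 6%.
Aggregating (R1): 11.84% + 7.98% + 20.14% + 6% = 45.96%.

45.96%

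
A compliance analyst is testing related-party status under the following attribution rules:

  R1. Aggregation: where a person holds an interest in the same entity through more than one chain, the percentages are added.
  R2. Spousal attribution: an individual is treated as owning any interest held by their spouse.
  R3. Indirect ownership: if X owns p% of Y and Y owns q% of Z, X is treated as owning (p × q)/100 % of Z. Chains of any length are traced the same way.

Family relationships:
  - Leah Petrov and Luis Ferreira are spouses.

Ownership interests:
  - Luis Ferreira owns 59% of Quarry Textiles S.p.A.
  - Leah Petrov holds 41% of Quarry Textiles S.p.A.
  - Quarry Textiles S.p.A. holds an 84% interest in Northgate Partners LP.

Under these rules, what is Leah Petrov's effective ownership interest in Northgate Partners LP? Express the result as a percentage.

84%

By spousal attribution (R2), Leah Petrov is treated as also owning Luis Ferreira's interest in Quarry Textiles S.p.A, giving 41% + 59% = 100%.
Chain via Quarry Textiles S.p.A. (R3): 100% × 84% = 84% of Northgate Partners LP.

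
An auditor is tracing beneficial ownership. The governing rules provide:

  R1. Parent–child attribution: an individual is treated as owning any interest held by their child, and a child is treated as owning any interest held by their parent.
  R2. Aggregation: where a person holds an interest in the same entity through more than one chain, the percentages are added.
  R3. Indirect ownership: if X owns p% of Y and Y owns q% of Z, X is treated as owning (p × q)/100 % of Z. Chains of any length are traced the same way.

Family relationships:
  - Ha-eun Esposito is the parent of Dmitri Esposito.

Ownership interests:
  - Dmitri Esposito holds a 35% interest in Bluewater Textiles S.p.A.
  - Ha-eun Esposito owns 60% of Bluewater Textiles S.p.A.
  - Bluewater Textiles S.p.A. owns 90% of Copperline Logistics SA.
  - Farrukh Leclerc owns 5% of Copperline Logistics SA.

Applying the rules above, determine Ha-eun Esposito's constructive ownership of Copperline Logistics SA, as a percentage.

By parent–child attribution (R1), Ha-eun Esposito is treated as also owning Dmitri Esposito's interest in Bluewater Textiles S.p.A, giving 60% + 35% = 95%.
Chain via Bluewater Textiles S.p.A. (R3): 95% × 90% = 85.5% of Copperline Logistics SA.

85.5%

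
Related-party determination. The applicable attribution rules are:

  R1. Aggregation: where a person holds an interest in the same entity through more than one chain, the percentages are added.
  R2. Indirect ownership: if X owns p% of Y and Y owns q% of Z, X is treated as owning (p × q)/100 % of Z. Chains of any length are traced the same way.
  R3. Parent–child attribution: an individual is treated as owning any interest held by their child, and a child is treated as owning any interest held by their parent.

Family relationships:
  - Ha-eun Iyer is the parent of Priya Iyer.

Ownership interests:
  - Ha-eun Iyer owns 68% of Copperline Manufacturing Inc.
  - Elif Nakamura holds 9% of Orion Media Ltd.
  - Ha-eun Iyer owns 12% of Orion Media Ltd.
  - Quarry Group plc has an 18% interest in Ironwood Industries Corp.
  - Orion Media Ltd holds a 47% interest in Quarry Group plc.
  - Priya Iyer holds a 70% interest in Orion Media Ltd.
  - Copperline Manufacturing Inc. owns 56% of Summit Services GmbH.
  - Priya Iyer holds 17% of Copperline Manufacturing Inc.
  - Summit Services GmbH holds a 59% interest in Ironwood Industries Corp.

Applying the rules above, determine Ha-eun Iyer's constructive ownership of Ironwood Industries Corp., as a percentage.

35.0212%

By parent–child attribution (R3), Ha-eun Iyer is treated as also owning Priya Iyer's interest in Copperline Manufacturing Inc, giving 68% + 17% = 85%.
By parent–child attribution (R3), Ha-eun Iyer is treated as also owning Priya Iyer's interest in Orion Media Ltd, giving 12% + 70% = 82%.
Chain via Copperline Manufacturing Inc. → Summit Services GmbH (R2): 85% × 56% × 59% = 28.084% of Ironwood Industries Corp.
Chain via Orion Media Ltd → Quarry Group plc (R2): 82% × 47% × 18% = 6.9372% of Ironwood Industries Corp.
Aggregating (R1): 28.084% + 6.9372% = 35.0212%.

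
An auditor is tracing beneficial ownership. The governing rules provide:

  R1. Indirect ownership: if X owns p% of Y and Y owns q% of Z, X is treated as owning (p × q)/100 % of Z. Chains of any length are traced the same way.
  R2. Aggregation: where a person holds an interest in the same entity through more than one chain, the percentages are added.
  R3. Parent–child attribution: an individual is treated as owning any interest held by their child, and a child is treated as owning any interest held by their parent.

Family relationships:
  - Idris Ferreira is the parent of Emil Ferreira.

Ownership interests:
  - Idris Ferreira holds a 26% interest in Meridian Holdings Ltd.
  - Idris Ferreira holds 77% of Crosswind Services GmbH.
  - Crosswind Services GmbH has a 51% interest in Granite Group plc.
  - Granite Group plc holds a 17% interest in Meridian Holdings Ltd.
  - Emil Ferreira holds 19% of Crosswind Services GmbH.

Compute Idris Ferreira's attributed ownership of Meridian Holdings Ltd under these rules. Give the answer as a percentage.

34.3232%

By parent–child attribution (R3), Idris Ferreira is treated as also owning Emil Ferreira's interest in Crosswind Services GmbH, giving 77% + 19% = 96%.
Chain via Crosswind Services GmbH → Granite Group plc (R1): 96% × 51% × 17% = 8.3232% of Meridian Holdings Ltd.
Direct interest in Meridian Holdings Ltd: 26%.
Aggregating (R2): 8.3232% + 26% = 34.3232%.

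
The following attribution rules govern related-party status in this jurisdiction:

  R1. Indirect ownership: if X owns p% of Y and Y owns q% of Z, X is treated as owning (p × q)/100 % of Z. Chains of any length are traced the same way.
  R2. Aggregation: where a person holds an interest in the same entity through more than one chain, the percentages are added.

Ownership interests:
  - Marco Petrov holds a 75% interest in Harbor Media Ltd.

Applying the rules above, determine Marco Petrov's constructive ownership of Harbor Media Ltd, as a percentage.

Direct interest in Harbor Media Ltd: 75%.

75%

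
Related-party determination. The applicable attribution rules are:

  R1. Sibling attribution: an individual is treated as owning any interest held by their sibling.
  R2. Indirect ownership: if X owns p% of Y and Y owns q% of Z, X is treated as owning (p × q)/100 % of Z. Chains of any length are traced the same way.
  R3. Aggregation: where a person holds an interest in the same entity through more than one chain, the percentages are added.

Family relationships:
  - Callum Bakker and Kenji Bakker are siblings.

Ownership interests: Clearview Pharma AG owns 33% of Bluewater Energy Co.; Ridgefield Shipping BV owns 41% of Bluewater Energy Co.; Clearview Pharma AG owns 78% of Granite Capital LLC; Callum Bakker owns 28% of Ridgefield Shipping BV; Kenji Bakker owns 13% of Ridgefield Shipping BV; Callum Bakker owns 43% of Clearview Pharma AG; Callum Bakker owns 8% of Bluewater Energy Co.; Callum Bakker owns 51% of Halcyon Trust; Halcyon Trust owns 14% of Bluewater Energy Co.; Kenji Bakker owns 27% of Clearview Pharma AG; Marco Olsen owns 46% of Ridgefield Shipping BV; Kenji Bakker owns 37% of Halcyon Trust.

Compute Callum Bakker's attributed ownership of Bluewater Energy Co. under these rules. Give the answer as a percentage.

By sibling attribution (R1), Callum Bakker is treated as also owning Kenji Bakker's interest in Halcyon Trust, giving 51% + 37% = 88%.
By sibling attribution (R1), Callum Bakker is treated as also owning Kenji Bakker's interest in Clearview Pharma AG, giving 43% + 27% = 70%.
By sibling attribution (R1), Callum Bakker is treated as also owning Kenji Bakker's interest in Ridgefield Shipping BV, giving 28% + 13% = 41%.
Chain via Halcyon Trust (R2): 88% × 14% = 12.32% of Bluewater Energy Co.
Chain via Clearview Pharma AG (R2): 70% × 33% = 23.1% of Bluewater Energy Co.
Chain via Ridgefield Shipping BV (R2): 41% × 41% = 16.81% of Bluewater Energy Co.
Direct interest in Bluewater Energy Co: 8%.
Aggregating (R3): 12.32% + 23.1% + 16.81% + 8% = 60.23%.

60.23%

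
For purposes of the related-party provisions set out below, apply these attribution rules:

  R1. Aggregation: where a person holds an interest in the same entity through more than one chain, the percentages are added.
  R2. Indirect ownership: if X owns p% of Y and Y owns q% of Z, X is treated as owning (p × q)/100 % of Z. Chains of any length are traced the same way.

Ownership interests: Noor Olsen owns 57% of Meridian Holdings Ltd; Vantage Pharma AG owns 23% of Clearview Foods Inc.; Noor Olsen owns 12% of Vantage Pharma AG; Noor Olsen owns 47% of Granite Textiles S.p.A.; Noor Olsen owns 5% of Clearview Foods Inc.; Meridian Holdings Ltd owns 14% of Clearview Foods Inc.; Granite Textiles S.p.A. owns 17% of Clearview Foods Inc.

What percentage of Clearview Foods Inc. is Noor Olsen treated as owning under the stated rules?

23.73%

Chain via Meridian Holdings Ltd (R2): 57% × 14% = 7.98% of Clearview Foods Inc.
Chain via Vantage Pharma AG (R2): 12% × 23% = 2.76% of Clearview Foods Inc.
Chain via Granite Textiles S.p.A. (R2): 47% × 17% = 7.99% of Clearview Foods Inc.
Direct interest in Clearview Foods Inc: 5%.
Aggregating (R1): 7.98% + 2.76% + 7.99% + 5% = 23.73%.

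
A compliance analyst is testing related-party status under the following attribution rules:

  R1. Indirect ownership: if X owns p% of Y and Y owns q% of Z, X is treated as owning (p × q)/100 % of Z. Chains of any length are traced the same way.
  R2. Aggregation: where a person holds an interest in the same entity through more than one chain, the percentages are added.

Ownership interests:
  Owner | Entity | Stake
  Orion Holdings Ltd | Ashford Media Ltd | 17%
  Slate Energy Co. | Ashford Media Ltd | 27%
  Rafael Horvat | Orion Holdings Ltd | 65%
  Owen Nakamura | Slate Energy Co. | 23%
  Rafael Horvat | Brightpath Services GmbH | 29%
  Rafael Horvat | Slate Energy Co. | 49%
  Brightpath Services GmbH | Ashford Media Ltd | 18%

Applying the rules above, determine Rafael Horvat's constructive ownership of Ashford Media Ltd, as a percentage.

29.5%

Chain via Slate Energy Co. (R1): 49% × 27% = 13.23% of Ashford Media Ltd.
Chain via Brightpath Services GmbH (R1): 29% × 18% = 5.22% of Ashford Media Ltd.
Chain via Orion Holdings Ltd (R1): 65% × 17% = 11.05% of Ashford Media Ltd.
Aggregating (R2): 13.23% + 5.22% + 11.05% = 29.5%.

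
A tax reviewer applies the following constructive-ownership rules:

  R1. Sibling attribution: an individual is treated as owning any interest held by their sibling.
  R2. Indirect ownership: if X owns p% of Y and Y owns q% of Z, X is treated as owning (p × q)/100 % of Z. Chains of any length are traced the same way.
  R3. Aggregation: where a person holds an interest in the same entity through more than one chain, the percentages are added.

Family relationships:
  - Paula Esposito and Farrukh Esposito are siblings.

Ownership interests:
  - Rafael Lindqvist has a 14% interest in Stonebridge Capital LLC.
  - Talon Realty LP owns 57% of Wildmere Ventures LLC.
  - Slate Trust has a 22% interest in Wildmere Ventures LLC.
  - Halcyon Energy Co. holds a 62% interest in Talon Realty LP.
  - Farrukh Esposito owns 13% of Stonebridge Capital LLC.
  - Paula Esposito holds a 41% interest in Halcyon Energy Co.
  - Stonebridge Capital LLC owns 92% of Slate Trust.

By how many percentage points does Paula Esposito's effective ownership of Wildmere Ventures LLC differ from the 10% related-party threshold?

By sibling attribution (R1), Paula Esposito is treated as owning Farrukh Esposito's 13% interest in Stonebridge Capital LLC.
Chain via Halcyon Energy Co. → Talon Realty LP (R2): 41% × 62% × 57% = 14.4894% of Wildmere Ventures LLC.
Chain via Stonebridge Capital LLC → Slate Trust (R2): 13% × 92% × 22% = 2.6312% of Wildmere Ventures LLC.
Aggregating (R3): 14.4894% + 2.6312% = 17.1206%.
17.1206% exceeds the 10% threshold by 7.1206 percentage points.

7.1206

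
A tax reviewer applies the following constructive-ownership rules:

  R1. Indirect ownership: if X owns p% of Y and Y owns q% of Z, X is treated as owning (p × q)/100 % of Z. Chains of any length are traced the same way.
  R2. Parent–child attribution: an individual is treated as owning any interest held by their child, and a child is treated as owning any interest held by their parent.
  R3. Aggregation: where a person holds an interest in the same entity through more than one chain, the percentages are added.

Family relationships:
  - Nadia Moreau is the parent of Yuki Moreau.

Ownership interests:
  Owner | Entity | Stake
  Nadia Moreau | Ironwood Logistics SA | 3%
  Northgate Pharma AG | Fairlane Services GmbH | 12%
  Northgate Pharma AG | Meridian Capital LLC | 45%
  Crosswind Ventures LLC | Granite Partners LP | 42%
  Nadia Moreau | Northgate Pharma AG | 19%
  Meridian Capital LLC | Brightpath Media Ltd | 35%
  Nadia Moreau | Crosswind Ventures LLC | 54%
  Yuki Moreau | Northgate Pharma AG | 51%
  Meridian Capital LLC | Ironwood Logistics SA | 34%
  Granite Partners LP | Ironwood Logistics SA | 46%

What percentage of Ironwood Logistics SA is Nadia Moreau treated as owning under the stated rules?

24.1428%

By parent–child attribution (R2), Nadia Moreau is treated as also owning Yuki Moreau's interest in Northgate Pharma AG, giving 19% + 51% = 70%.
Chain via Northgate Pharma AG → Meridian Capital LLC (R1): 70% × 45% × 34% = 10.71% of Ironwood Logistics SA.
Chain via Crosswind Ventures LLC → Granite Partners LP (R1): 54% × 42% × 46% = 10.4328% of Ironwood Logistics SA.
Direct interest in Ironwood Logistics SA: 3%.
Aggregating (R3): 10.71% + 10.4328% + 3% = 24.1428%.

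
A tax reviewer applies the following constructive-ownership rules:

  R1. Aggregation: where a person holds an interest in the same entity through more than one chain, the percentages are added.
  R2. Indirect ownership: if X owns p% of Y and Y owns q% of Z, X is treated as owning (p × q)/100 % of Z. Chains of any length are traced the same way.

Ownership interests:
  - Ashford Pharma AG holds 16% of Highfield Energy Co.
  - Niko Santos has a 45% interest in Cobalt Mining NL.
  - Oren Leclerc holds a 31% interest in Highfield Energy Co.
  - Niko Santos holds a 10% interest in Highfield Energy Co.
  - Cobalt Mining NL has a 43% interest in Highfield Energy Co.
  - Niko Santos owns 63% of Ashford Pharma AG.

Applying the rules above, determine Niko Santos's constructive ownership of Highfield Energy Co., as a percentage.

Chain via Ashford Pharma AG (R2): 63% × 16% = 10.08% of Highfield Energy Co.
Chain via Cobalt Mining NL (R2): 45% × 43% = 19.35% of Highfield Energy Co.
Direct interest in Highfield Energy Co: 10%.
Aggregating (R1): 10.08% + 19.35% + 10% = 39.43%.

39.43%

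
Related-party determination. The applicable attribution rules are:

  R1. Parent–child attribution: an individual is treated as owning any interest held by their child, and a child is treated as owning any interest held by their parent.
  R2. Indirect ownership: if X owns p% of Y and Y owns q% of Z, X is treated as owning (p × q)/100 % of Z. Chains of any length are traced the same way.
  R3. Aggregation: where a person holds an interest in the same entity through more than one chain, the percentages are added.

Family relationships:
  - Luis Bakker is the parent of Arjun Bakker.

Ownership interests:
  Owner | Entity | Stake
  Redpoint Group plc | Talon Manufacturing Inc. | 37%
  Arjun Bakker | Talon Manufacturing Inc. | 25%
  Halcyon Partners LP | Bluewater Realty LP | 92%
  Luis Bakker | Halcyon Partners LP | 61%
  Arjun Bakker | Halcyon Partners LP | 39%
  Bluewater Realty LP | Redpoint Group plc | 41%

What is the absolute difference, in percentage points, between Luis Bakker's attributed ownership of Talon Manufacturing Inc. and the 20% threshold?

By parent–child attribution (R1), Luis Bakker is treated as also owning Arjun Bakker's interest in Halcyon Partners LP, giving 61% + 39% = 100%.
By parent–child attribution (R1), Luis Bakker is treated as owning Arjun Bakker's 25% interest in Talon Manufacturing Inc.
Chain via Halcyon Partners LP → Bluewater Realty LP → Redpoint Group plc (R2): 100% × 92% × 41% × 37% = 13.9564% of Talon Manufacturing Inc.
Direct interest in Talon Manufacturing Inc: 25%.
Aggregating (R3): 13.9564% + 25% = 38.9564%.
38.9564% exceeds the 20% threshold by 18.9564 percentage points.

18.9564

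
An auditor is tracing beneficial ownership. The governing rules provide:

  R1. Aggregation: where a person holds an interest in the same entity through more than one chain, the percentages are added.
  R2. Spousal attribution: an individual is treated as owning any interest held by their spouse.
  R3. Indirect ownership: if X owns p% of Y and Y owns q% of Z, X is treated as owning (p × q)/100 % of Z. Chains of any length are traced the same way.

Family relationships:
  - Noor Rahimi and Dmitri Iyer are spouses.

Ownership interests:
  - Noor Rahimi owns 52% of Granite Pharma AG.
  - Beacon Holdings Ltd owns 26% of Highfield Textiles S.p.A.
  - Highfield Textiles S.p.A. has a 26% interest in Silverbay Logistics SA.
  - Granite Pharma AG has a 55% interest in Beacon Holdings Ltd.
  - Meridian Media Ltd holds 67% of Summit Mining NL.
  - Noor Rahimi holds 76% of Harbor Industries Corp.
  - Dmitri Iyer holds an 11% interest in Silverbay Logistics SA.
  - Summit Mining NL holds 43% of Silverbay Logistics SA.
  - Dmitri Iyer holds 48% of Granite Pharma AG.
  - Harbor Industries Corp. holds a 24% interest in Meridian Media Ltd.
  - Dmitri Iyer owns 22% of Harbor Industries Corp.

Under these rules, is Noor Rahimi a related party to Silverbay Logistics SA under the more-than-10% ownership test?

By spousal attribution (R2), Noor Rahimi is treated as also owning Dmitri Iyer's interest in Harbor Industries Corp, giving 76% + 22% = 98%.
By spousal attribution (R2), Noor Rahimi is treated as also owning Dmitri Iyer's interest in Granite Pharma AG, giving 52% + 48% = 100%.
By spousal attribution (R2), Noor Rahimi is treated as owning Dmitri Iyer's 11% interest in Silverbay Logistics SA.
Chain via Harbor Industries Corp. → Meridian Media Ltd → Summit Mining NL (R3): 98% × 24% × 67% × 43% = 6.776112% of Silverbay Logistics SA.
Chain via Granite Pharma AG → Beacon Holdings Ltd → Highfield Textiles S.p.A. (R3): 100% × 55% × 26% × 26% = 3.718% of Silverbay Logistics SA.
Direct interest in Silverbay Logistics SA: 11%.
Aggregating (R1): 6.776112% + 3.718% + 11% = 21.494112%.
21.494112% exceeds the 10% threshold, so Noor is a related party to Silverbay Logistics SA.

Yes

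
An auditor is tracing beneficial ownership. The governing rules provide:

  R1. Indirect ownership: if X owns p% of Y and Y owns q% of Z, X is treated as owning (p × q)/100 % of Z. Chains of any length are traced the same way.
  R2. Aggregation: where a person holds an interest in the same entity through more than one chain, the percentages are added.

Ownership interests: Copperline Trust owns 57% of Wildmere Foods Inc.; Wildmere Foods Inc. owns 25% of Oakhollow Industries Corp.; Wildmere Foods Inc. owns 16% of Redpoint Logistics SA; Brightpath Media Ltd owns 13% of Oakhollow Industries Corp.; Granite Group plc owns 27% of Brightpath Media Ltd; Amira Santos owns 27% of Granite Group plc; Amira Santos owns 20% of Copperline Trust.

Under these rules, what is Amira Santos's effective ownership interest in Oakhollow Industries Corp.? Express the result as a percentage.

Chain via Copperline Trust → Wildmere Foods Inc. (R1): 20% × 57% × 25% = 2.85% of Oakhollow Industries Corp.
Chain via Granite Group plc → Brightpath Media Ltd (R1): 27% × 27% × 13% = 0.9477% of Oakhollow Industries Corp.
Aggregating (R2): 2.85% + 0.9477% = 3.7977%.

3.7977%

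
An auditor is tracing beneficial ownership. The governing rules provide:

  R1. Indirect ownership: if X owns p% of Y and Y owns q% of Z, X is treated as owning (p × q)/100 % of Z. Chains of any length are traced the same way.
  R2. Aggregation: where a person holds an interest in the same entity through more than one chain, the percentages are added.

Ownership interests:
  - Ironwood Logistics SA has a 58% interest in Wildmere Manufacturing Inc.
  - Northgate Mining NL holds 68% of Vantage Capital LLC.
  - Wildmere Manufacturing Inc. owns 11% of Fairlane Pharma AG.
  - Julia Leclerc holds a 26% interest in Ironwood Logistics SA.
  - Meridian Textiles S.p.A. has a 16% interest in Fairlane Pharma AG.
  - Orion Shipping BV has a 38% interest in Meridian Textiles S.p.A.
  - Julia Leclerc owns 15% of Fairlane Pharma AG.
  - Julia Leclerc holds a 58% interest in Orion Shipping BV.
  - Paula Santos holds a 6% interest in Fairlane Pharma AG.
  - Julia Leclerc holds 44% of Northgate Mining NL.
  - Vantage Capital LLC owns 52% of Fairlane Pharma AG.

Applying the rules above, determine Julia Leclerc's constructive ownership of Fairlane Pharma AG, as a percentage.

35.7436%

Chain via Orion Shipping BV → Meridian Textiles S.p.A. (R1): 58% × 38% × 16% = 3.5264% of Fairlane Pharma AG.
Chain via Ironwood Logistics SA → Wildmere Manufacturing Inc. (R1): 26% × 58% × 11% = 1.6588% of Fairlane Pharma AG.
Chain via Northgate Mining NL → Vantage Capital LLC (R1): 44% × 68% × 52% = 15.5584% of Fairlane Pharma AG.
Direct interest in Fairlane Pharma AG: 15%.
Aggregating (R2): 3.5264% + 1.6588% + 15.5584% + 15% = 35.7436%.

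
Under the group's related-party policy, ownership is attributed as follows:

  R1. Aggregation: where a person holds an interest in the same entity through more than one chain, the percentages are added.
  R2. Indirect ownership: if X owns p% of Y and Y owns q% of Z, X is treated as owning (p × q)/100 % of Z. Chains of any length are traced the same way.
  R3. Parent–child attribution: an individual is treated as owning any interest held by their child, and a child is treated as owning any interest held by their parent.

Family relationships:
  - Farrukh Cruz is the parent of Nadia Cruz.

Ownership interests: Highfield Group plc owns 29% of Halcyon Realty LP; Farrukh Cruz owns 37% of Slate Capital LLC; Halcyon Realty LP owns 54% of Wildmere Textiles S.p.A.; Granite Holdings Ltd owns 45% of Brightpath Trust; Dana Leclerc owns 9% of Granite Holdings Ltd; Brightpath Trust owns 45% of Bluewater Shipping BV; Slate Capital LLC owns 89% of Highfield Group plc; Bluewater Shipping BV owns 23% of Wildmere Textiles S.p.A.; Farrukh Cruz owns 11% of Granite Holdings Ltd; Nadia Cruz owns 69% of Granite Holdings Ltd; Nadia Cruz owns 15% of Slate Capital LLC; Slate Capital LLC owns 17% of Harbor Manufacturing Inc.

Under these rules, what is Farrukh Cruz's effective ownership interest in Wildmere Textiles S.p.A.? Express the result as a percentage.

10.973448%

By parent–child attribution (R3), Farrukh Cruz is treated as also owning Nadia Cruz's interest in Slate Capital LLC, giving 37% + 15% = 52%.
By parent–child attribution (R3), Farrukh Cruz is treated as also owning Nadia Cruz's interest in Granite Holdings Ltd, giving 11% + 69% = 80%.
Chain via Slate Capital LLC → Highfield Group plc → Halcyon Realty LP (R2): 52% × 89% × 29% × 54% = 7.247448% of Wildmere Textiles S.p.A.
Chain via Granite Holdings Ltd → Brightpath Trust → Bluewater Shipping BV (R2): 80% × 45% × 45% × 23% = 3.726% of Wildmere Textiles S.p.A.
Aggregating (R1): 7.247448% + 3.726% = 10.973448%.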